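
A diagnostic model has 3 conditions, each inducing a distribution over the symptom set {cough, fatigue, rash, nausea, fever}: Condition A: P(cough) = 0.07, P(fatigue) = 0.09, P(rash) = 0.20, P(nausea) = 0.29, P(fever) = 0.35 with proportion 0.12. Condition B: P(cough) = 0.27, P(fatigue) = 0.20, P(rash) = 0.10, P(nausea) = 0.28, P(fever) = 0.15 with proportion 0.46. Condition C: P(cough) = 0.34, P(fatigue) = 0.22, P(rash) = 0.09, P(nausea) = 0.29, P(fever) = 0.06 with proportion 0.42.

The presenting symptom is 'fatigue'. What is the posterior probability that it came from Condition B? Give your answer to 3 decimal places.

0.471

Apply Bayes' rule: the posterior for each component is proportional to its prior times its likelihood at x.
Categorical probabilities:
  L_A = P(fatigue | comp) = 0.09
  L_B = P(fatigue | comp) = 0.20
  L_C = P(fatigue | comp) = 0.22
Unnormalised posteriors:
  π_A·L_A = 0.12 × 0.09 = 0.0108
  π_B·L_B = 0.46 × 0.2 = 0.092
  π_C·L_C = 0.42 × 0.22 = 0.0924
Denominator: 0.0108 + 0.092 + 0.0924 = 0.1952
Responsibility of Condition B: 0.092 / 0.1952 ≈ 0.471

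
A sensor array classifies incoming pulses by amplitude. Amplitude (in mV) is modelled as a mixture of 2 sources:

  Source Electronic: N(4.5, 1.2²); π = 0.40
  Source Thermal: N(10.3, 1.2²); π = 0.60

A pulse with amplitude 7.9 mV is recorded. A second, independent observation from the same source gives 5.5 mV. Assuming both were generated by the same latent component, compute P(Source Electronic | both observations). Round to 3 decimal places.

P(component k | x) = π_k·f_k(x) / marginal(x), where marginal(x) = Σ_j π_j·f_j(x).
Since both observations come from the same component, the likelihood for component k is f_k(x₁)·f_k(x₂).
  L_Electronic = [0.00600508] × [0.234927] = 0.00141075
  L_Thermal = [0.0449925] × [0.000111525] = 5.01779e-06
Weight by the priors:
  π_Electronic·L_Electronic = 0.40 × 0.00141075 = 0.000564301
  π_Thermal·L_Thermal = 0.60 × 5.01779e-06 = 3.01068e-06
Denominator: 0.000564301 + 3.01068e-06 = 0.000567312
Responsibility of Source Electronic: 0.000564301 / 0.000567312 ≈ 0.995

0.995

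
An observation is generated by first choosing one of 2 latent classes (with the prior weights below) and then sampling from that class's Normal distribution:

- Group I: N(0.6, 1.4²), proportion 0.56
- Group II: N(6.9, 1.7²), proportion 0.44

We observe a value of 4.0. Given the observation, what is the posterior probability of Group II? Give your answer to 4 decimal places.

The responsibility of component k is π_k f_k(x) divided by Σ_j π_j f_j(x).
Evaluate each component's likelihood at the observed value:
  p_I = (1/(1.4·√(2π)))·exp(−(4.0−0.6)²/(2·1.4²)) = 0.284959·exp(-2.94898) = 0.0149299
  p_II = (1/(1.7·√(2π)))·exp(−(4.0−6.9)²/(2·1.7²)) = 0.234672·exp(-1.45502) = 0.0547716
Prior × likelihood for each component:
  π_I·p_I = 0.56 × 0.0149299 = 0.00836074
  π_II·p_II = 0.44 × 0.0547716 = 0.0240995
Evidence: 0.00836074 + 0.0240995 = 0.0324602
P(Group II | 4.0) = 0.0240995 / 0.0324602 ≈ 0.7424

0.7424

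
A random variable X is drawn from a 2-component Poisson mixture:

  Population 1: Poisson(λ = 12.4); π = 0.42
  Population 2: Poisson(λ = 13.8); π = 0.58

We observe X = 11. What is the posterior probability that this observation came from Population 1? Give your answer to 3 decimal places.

The responsibility of component k is π_k f_k(x) divided by Σ_j π_j f_j(x).
Poisson probabilities:
  f_1 = e^(−12.4)·12.4^11/11! = 0.109959
  f_2 = e^(−13.8)·13.8^11/11! = 0.0879529
Multiply by the mixture weights:
  π_1·f_1 = 0.42 × 0.109959 = 0.0461828
  π_2·f_2 = 0.58 × 0.0879529 = 0.0510127
Denominator: 0.0461828 + 0.0510127 = 0.0971955
P(Population 1 | x) ≈ 0.475

0.475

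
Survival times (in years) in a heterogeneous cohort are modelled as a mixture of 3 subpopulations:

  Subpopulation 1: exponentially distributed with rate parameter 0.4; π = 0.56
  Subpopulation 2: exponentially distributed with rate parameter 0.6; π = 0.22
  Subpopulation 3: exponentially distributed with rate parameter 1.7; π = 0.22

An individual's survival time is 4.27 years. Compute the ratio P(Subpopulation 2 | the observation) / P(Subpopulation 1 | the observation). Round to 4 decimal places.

0.2509

Since P(k|x) ∝ P(Z=k) f_k(x), the posterior odds are P(Z=i) f_i(x) / (P(Z=j) f_j(x)).
Evaluate each component's likelihood at the observed value:
  L_1 = 0.4·e^(−0.4·4.27) = 0.4·e^(−1.7080) = 0.0724912
  L_2 = 0.6·e^(−0.6·4.27) = 0.6·e^(−2.5620) = 0.0462902
  L_3 = 1.7·e^(−1.7·4.27) = 1.7·e^(−7.2590) = 0.00119648
0.0101838 / 0.040595 ≈ 0.2509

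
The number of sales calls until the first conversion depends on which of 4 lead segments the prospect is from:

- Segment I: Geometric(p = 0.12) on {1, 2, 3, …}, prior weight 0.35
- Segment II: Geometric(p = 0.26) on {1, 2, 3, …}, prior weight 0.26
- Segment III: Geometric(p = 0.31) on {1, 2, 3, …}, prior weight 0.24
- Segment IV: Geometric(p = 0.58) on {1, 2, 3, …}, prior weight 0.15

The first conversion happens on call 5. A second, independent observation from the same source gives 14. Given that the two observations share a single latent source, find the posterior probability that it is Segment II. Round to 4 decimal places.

P(component k | x) = P(Z=k)·f_k(x) / marginal(x), where marginal(x) = Σ_j P(Z=j)·f_j(x).
Since both observations come from the same component, the likelihood for component k is f_k(x₁)·f_k(x₂).
  L_I = [0.0719634] × [0.0227749] = 0.00163896
  L_II = [0.0779651] × [0.00518783] = 0.00040447
  L_III = [0.0702681] × [0.00249115] = 0.000175048
  L_IV = [0.0180478] × [7.33954e-06] = 1.32463e-07
Weight by the priors:
  P(Z=I)·L_I = 0.35 × 0.00163896 = 0.000573635
  P(Z=II)·L_II = 0.26 × 0.00040447 = 0.000105162
  P(Z=III)·L_III = 0.24 × 0.000175048 = 4.20116e-05
  P(Z=IV)·L_IV = 0.15 × 1.32463e-07 = 1.98694e-08
Denominator: 0.000573635 + 0.000105162 + 4.20116e-05 + 1.98694e-08 = 0.000720829
P(Segment II | data) ≈ 0.1459

0.1459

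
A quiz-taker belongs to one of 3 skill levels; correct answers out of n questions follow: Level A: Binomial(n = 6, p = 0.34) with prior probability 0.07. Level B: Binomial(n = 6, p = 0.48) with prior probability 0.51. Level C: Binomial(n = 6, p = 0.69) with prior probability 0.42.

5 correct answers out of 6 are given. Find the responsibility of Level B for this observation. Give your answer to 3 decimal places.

0.247

The responsibility of component k is π_k f_k(x) divided by Σ_j π_j f_j(x).
Evaluate each component's likelihood at the observed value:
  p_A = C(6,5)·0.34^5·0.66^1 = 6·0.00454354·0.66 = 0.0179924
  p_B = C(6,5)·0.48^5·0.52^1 = 6·0.0254804·0.52 = 0.0794988
  p_C = C(6,5)·0.69^5·0.31^1 = 6·0.156403·0.31 = 0.29091
Unnormalised posteriors:
  π_A·p_A = 0.07 × 0.0179924 = 0.00125947
  π_B·p_B = 0.51 × 0.0794988 = 0.0405444
  π_C·p_C = 0.42 × 0.29091 = 0.122182
Denominator: 0.00125947 + 0.0405444 + 0.122182 = 0.163986
Responsibility of Level B: 0.0405444 / 0.163986 ≈ 0.247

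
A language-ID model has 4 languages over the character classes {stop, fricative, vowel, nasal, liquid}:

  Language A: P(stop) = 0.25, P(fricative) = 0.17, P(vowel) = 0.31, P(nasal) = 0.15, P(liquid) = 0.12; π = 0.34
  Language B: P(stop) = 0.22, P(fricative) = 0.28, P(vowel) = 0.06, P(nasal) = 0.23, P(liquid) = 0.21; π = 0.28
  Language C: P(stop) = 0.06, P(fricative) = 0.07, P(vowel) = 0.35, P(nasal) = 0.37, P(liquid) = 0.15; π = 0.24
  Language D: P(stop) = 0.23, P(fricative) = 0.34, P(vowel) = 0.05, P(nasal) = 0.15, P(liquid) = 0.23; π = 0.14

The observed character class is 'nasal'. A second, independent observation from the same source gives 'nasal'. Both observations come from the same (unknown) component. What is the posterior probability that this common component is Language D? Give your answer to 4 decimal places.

P(component k | x) = π_k·f_k(x) / marginal(x), where marginal(x) = Σ_j π_j·f_j(x).
Since both observations come from the same component, the likelihood for component k is f_k(x₁)·f_k(x₂).
  p_A = [P(nasal | comp) = 0.15] × [0.15] = 0.0225
  p_B = [P(nasal | comp) = 0.23] × [0.23] = 0.0529
  p_C = [P(nasal | comp) = 0.37] × [0.37] = 0.1369
  p_D = [P(nasal | comp) = 0.15] × [0.15] = 0.0225
Weight by the priors:
  π_A·p_A = 0.34 × 0.0225 = 0.00765
  π_B·p_B = 0.28 × 0.0529 = 0.014812
  π_C·p_C = 0.24 × 0.1369 = 0.032856
  π_D·p_D = 0.14 × 0.0225 = 0.00315
Denominator: 0.00765 + 0.014812 + 0.032856 + 0.00315 = 0.058468
P(Language D | x) = 0.00315 / 0.058468 ≈ 0.0539

0.0539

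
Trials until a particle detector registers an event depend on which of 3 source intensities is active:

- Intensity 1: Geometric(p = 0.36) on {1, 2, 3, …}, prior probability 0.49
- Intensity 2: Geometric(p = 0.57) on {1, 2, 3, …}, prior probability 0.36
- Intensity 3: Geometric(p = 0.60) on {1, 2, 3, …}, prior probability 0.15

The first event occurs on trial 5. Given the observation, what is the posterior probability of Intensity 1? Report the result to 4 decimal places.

The responsibility of component k is P(Z=k) f_k(x) divided by Σ_j P(Z=j) f_j(x).
Evaluate each component's likelihood at the observed value:
  f_1 = 0.36·(1−0.36)^4 = 0.36·0.167772 = 0.060398
  f_2 = 0.57·(1−0.57)^4 = 0.57·0.034188 = 0.0194872
  f_3 = 0.60·(1−0.60)^4 = 0.60·0.0256 = 0.01536
Weight by the priors:
  P(Z=1)·f_1 = 0.49 × 0.060398 = 0.029595
  P(Z=2)·f_2 = 0.36 × 0.0194872 = 0.00701538
  P(Z=3)·f_3 = 0.15 × 0.01536 = 0.002304
Sum: 0.029595 + 0.00701538 + 0.002304 = 0.0389144
Responsibility of Intensity 1: 0.029595 / 0.0389144 ≈ 0.7605

0.7605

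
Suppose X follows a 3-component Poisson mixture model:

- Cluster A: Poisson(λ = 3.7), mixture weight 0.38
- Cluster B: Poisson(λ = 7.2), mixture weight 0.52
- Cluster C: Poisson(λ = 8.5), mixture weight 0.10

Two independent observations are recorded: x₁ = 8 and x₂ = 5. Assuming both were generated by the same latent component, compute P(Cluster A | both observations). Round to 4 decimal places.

0.1106

The responsibility of component k is π_k f_k(x) divided by Σ_j π_j f_j(x).
Since both observations come from the same component, the likelihood for component k is f_k(x₁)·f_k(x₂).
  f_A = [e^(−3.7)·3.7^8/8! = 0.0215379] × [0.142869] = 0.0030771
  f_B = [e^(−7.2)·7.2^8/8! = 0.133727] × [0.120382] = 0.0160983
  f_C = [e^(−8.5)·8.5^8/8! = 0.137508] × [0.0752333] = 0.0103452
Prior × likelihood for each component:
  π_A·f_A = 0.38 × 0.0030771 = 0.0011693
  π_B·f_B = 0.52 × 0.0160983 = 0.00837112
  π_C·f_C = 0.10 × 0.0103452 = 0.00103452
Normaliser: 0.0011693 + 0.00837112 + 0.00103452 = 0.0105749
P(Cluster A | data) = 0.0011693 / 0.0105749 ≈ 0.1106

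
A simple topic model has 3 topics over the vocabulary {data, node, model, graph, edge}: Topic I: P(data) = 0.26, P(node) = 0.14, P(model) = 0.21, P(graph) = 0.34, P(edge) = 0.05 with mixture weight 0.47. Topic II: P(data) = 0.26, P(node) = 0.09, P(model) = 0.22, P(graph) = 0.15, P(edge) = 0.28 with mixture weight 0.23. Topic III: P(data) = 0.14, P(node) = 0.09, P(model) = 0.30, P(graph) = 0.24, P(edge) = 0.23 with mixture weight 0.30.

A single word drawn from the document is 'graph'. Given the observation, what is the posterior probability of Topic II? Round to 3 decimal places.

By Bayes' theorem, P(k | x) = π_k f_k(x) / Σ_j π_j f_j(x).
Component likelihoods at x = 'graph':
  p_I = 0.34
  p_II = 0.15
  p_III = 0.24
Multiply by the mixture weights:
  π_I·p_I = 0.47 × 0.34 = 0.1598
  π_II·p_II = 0.23 × 0.15 = 0.0345
  π_III·p_III = 0.30 × 0.24 = 0.072
Denominator: 0.1598 + 0.0345 + 0.072 = 0.2663
P(Topic II | 'graph') = 0.0345 / 0.2663 ≈ 0.130

0.130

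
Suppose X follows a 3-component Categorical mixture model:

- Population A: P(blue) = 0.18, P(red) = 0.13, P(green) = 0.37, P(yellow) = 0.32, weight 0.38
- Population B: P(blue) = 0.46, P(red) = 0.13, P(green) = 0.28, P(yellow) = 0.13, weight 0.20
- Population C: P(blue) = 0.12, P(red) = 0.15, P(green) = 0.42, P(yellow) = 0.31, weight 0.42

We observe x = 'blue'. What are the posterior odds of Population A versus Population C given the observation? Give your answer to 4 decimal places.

Since P(k|x) ∝ w_k f_k(x), the posterior odds are w_i f_i(x) / (w_j f_j(x)).
Evaluate each component's likelihood at the observed value:
  L_A = 0.18
  L_B = 0.46
  L_C = 0.12
Posterior odds = (w_A·L_A) / (w_C·L_C) = (0.38·0.18) / (0.42·0.12) = 0.0684 / 0.0504 ≈ 1.3571

1.3571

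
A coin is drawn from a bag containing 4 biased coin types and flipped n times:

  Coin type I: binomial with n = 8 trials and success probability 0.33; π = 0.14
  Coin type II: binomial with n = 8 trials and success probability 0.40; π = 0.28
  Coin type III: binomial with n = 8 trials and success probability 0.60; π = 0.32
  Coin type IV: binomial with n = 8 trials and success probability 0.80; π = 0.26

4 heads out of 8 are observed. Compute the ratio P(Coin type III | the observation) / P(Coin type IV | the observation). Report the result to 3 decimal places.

Since P(k|x) ∝ w_k f_k(x), the posterior odds are w_i f_i(x) / (w_j f_j(x)).
Binomial probabilities:
  L_I = C(8,4)·0.33^4·0.67^4 = 70·0.0118592·0.201511 = 0.167283
  L_II = C(8,4)·0.40^4·0.60^4 = 70·0.0256·0.1296 = 0.232243
  L_III = C(8,4)·0.60^4·0.40^4 = 70·0.1296·0.0256 = 0.232243
  L_IV = C(8,4)·0.80^4·0.20^4 = 70·0.4096·0.0016 = 0.0458752
Odds = (0.32/0.26) × (0.232243/0.0458752) = 1.23077 × 5.0625 ≈ 6.231

6.231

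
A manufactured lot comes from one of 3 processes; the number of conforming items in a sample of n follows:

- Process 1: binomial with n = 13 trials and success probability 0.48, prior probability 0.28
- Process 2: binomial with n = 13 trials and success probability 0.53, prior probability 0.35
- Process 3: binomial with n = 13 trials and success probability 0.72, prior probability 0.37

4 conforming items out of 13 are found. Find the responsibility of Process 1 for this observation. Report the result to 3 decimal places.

0.564

Posterior ∝ prior × likelihood, so P(k | x) ∝ π_k f_k(x); normalise over all components.
Binomial probabilities:
  L_1 = 0.105512
  L_2 = 0.0631379
  L_3 = 0.00203263
Multiply by the mixture weights:
  π_1·L_1 = 0.28 × 0.105512 = 0.0295433
  π_2·L_2 = 0.35 × 0.0631379 = 0.0220983
  π_3·L_3 = 0.37 × 0.00203263 = 0.000752073
Normaliser: 0.0295433 + 0.0220983 + 0.000752073 = 0.0523937
P(Process 1 | 4 conforming items out of 13) = 0.0295433 / 0.0523937 ≈ 0.564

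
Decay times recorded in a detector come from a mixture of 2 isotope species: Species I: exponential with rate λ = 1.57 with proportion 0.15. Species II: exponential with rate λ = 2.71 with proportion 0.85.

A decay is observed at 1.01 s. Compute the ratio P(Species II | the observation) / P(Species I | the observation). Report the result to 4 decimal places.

Since P(k|x) ∝ P(Z=k) f_k(x), the posterior odds are P(Z=i) f_i(x) / (P(Z=j) f_j(x)).
Evaluate each component's likelihood at the observed value:
  p_I = 0.321543
  p_II = 0.175494
Posterior odds = (P(Z=II)·p_II) / (P(Z=I)·p_I) = (0.85·0.175494) / (0.15·0.321543) = 0.14917 / 0.0482314 ≈ 3.0928

3.0928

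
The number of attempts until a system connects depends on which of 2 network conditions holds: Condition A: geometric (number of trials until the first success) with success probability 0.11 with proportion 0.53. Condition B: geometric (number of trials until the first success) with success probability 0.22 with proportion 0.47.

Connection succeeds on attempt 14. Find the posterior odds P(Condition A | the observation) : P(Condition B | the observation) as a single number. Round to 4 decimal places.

3.1332

The posterior odds equal the prior odds times the likelihood ratio: (π_i/π_j)·(f_i(x)/f_j(x)).
Evaluate each component's likelihood at the observed value:
  p_A = 0.0241804
  p_B = 0.00870267
0.0128156 / 0.00409025 ≈ 3.1332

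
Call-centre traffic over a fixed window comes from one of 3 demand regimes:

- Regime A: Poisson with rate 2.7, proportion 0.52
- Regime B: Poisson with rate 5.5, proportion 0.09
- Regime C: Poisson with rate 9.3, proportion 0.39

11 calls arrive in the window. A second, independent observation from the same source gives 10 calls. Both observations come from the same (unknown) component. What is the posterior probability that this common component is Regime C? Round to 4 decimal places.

By Bayes' theorem, P(k | x) = π_k f_k(x) / Σ_j π_j f_j(x).
Since both observations come from the same component, the likelihood for component k is f_k(x₁)·f_k(x₂).
  L_A = [e^(−2.7)·2.7^11/11! = 9.35946e-05] × [0.000381311] = 3.56886e-08
  L_B = [e^(−5.5)·5.5^11/11! = 0.0142631] × [0.0285262] = 0.000406873
  L_C = [e^(−9.3)·9.3^11/11! = 0.10309] × [0.121935] = 0.0125703
Unnormalised posteriors:
  π_A·L_A = 0.52 × 3.56886e-08 = 1.85581e-08
  π_B·L_B = 0.09 × 0.000406873 = 3.66185e-05
  π_C·L_C = 0.39 × 0.0125703 = 0.00490242
Normaliser: 1.85581e-08 + 3.66185e-05 + 0.00490242 = 0.00493906
P(Regime C | data) = 0.00490242 / 0.00493906 ≈ 0.9926

0.9926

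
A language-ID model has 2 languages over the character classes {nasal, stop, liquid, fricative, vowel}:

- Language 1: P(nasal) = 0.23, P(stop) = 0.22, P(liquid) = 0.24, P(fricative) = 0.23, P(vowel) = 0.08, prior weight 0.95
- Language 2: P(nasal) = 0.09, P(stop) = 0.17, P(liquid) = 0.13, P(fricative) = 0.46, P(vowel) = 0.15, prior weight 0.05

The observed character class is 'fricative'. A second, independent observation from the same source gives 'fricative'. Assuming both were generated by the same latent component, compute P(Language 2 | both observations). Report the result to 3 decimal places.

The responsibility of component k is P(Z=k) f_k(x) divided by Σ_j P(Z=j) f_j(x).
Since both observations come from the same component, the likelihood for component k is f_k(x₁)·f_k(x₂).
  L_1 = [P(fricative | comp) = 0.23] × [0.23] = 0.0529
  L_2 = [P(fricative | comp) = 0.46] × [0.46] = 0.2116
Weight by the priors:
  P(Z=1)·L_1 = 0.95 × 0.0529 = 0.050255
  P(Z=2)·L_2 = 0.05 × 0.2116 = 0.01058
Sum: 0.050255 + 0.01058 = 0.060835
P(Language 2 | x) = 0.01058 / 0.060835 ≈ 0.174

0.174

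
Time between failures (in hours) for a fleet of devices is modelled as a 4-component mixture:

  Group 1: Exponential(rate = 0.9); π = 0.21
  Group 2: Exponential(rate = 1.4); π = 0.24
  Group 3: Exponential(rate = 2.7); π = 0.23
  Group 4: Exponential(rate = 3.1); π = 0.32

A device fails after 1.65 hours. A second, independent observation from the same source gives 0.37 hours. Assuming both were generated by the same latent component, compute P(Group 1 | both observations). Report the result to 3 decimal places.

Posterior ∝ prior × likelihood, so P(k | x) ∝ π_k f_k(x); normalise over all components.
Since both observations come from the same component, the likelihood for component k is f_k(x₁)·f_k(x₂).
  f_1 = [0.9·e^(−0.9·1.65) = 0.9·e^(−1.4850) = 0.203852] × [0.645093] = 0.131504
  f_2 = [1.4·e^(−1.4·1.65) = 1.4·e^(−2.3100) = 0.138966] × [0.833995] = 0.115897
  f_3 = [2.7·e^(−2.7·1.65) = 2.7·e^(−4.4550) = 0.0313749] × [0.994268] = 0.031195
  f_4 = [3.1·e^(−3.1·1.65) = 3.1·e^(−5.1150) = 0.0186185] × [0.984523] = 0.0183304
Prior × likelihood for each component:
  π_1·f_1 = 0.21 × 0.131504 = 0.0276158
  π_2·f_2 = 0.24 × 0.115897 = 0.0278152
  π_3·f_3 = 0.23 × 0.031195 = 0.00717486
  π_4·f_4 = 0.32 × 0.0183304 = 0.00586572
Sum: 0.0276158 + 0.0278152 + 0.00717486 + 0.00586572 = 0.0684716
Responsibility of Group 1: 0.0276158 / 0.0684716 ≈ 0.403

0.403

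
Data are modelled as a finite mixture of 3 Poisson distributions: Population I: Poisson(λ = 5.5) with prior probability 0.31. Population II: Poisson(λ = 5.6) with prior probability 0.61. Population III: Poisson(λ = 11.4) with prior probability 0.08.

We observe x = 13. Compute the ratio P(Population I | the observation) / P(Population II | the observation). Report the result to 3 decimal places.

The posterior odds equal the prior odds times the likelihood ratio: (π_i/π_j)·(f_i(x)/f_j(x)).
Evaluate each component's likelihood at the observed value:
  p_I = e^(−5.5)·5.5^13/13! = 0.00276576
  p_II = e^(−5.6)·5.6^13/13! = 0.00316311
  p_III = e^(−11.4)·11.4^13/13! = 0.0987474
Odds = (0.31/0.61) × (0.00276576/0.00316311) = 0.508197 × 0.87438 ≈ 0.444

0.444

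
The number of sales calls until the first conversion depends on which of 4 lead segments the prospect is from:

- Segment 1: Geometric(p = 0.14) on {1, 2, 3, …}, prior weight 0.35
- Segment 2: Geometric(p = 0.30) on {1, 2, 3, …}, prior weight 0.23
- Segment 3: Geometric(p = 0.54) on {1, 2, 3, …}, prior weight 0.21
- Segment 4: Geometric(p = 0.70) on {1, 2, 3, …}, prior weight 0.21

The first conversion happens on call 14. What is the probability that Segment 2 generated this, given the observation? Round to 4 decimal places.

Posterior ∝ prior × likelihood, so P(k | x) ∝ π_k f_k(x); normalise over all components.
Component likelihoods at x = 14:
  f_1 = 0.14·(1−0.14)^13 = 0.14·0.14076 = 0.0197064
  f_2 = 0.30·(1−0.30)^13 = 0.30·0.0096889 = 0.00290667
  f_3 = 0.54·(1−0.54)^13 = 0.54·4.12907e-05 = 2.2297e-05
  f_4 = 0.70·(1−0.70)^13 = 0.70·1.59432e-07 = 1.11603e-07
Prior × likelihood for each component:
  π_1·f_1 = 0.35 × 0.0197064 = 0.00689725
  π_2·f_2 = 0.23 × 0.00290667 = 0.000668534
  π_3·f_3 = 0.21 × 2.2297e-05 = 4.68236e-06
  π_4·f_4 = 0.21 × 1.11603e-07 = 2.34365e-08
Normaliser: 0.00689725 + 0.000668534 + 4.68236e-06 + 2.34365e-08 = 0.00757049
P(Segment 2 | the observation) ≈ 0.0883

0.0883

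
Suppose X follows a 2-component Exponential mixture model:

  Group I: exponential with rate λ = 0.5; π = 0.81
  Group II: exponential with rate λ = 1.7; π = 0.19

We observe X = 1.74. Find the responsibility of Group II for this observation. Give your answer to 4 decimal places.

By Bayes' theorem, P(k | x) = π_k f_k(x) / Σ_j π_j f_j(x).
Evaluate each component's likelihood at the observed value:
  p_I = 0.5·e^(−0.5·1.74) = 0.5·e^(−0.8700) = 0.209476
  p_II = 1.7·e^(−1.7·1.74) = 1.7·e^(−2.9580) = 0.0882685
Multiply by the mixture weights:
  π_I·p_I = 0.81 × 0.209476 = 0.169675
  π_II·p_II = 0.19 × 0.0882685 = 0.016771
Marginal: 0.169675 + 0.016771 = 0.186446
Responsibility of Group II: 0.016771 / 0.186446 ≈ 0.0900

0.0900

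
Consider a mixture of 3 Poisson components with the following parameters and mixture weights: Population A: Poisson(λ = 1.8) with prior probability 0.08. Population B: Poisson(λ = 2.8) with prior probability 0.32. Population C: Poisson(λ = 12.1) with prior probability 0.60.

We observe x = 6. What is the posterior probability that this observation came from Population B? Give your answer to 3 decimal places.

Apply Bayes' rule: the posterior for each component is proportional to its prior times its likelihood at x.
Poisson probabilities:
  L_A = e^(−1.8)·1.8^6/6! = 0.00780859
  L_B = e^(−2.8)·2.8^6/6! = 0.0406997
  L_C = e^(−12.1)·12.1^6/6! = 0.0242335
Prior × likelihood for each component:
  π_A·L_A = 0.08 × 0.00780859 = 0.000624687
  π_B·L_B = 0.32 × 0.0406997 = 0.0130239
  π_C·L_C = 0.60 × 0.0242335 = 0.0145401
Normaliser: 0.000624687 + 0.0130239 + 0.0145401 = 0.0281887
P(Population B | data) ≈ 0.462

0.462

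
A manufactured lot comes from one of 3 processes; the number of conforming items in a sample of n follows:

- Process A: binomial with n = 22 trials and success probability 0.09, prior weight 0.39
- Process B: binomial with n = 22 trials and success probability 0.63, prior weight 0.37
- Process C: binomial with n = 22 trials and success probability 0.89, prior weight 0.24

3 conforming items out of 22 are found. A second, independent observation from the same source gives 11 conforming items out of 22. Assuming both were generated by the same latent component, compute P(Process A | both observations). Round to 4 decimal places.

0.4522

The responsibility of component k is w_k f_k(x) divided by Σ_j w_j f_j(x).
Since both observations come from the same component, the likelihood for component k is f_k(x₁)·f_k(x₂).
  L_A = [0.187083] × [7.84473e-07] = 1.46762e-07
  L_B = [2.40644e-06] × [0.077879] = 1.87411e-07
  L_C = [6.63975e-16] × [5.58553e-06] = 3.70866e-21
Unnormalised posteriors:
  w_A·L_A = 0.39 × 1.46762e-07 = 5.72371e-08
  w_B·L_B = 0.37 × 1.87411e-07 = 6.93421e-08
  w_C·L_C = 0.24 × 3.70866e-21 = 8.90077e-22
Evidence: 5.72371e-08 + 6.93421e-08 + 8.90077e-22 = 1.26579e-07
Responsibility of Process A: 5.72371e-08 / 1.26579e-07 ≈ 0.4522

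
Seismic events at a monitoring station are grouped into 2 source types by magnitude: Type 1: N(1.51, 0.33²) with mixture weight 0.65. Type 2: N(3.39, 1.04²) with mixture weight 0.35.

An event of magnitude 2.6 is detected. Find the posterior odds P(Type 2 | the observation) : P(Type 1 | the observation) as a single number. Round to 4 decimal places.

Since P(k|x) ∝ P(Z=k) f_k(x), the posterior odds are P(Z=i) f_i(x) / (P(Z=j) f_j(x)).
Normal densities:
  L_1 = (1/(0.33·√(2π)))·exp(−(2.6−1.51)²/(2·0.33²)) = 1.208916·exp(-5.45500) = 0.00516794
  L_2 = (1/(1.04·√(2π)))·exp(−(2.6−3.39)²/(2·1.04²)) = 0.383598·exp(-0.28851) = 0.287461
Posterior odds = (P(Z=2)·L_2) / (P(Z=1)·L_1) = (0.35·0.287461) / (0.65·0.00516794) = 0.100611 / 0.00335916 ≈ 29.9513

29.9513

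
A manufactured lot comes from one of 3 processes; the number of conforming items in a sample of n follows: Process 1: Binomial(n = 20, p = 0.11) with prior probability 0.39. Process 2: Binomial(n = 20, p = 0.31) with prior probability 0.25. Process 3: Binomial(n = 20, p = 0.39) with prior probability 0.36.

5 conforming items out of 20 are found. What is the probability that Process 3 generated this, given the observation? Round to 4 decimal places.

Apply Bayes' rule: the posterior for each component is proportional to its prior times its likelihood at x.
Binomial probabilities:
  L_1 = C(20,5)·0.11^5·0.89^15 = 15504·1.61051e-05·0.174121 = 0.0434768
  L_2 = C(20,5)·0.31^5·0.69^15 = 15504·0.00286292·0.00382592 = 0.16982
  L_3 = C(20,5)·0.39^5·0.61^15 = 15504·0.00902242·0.000602487 = 0.084278
Weight by the priors:
  π_1·L_1 = 0.39 × 0.0434768 = 0.0169559
  π_2·L_2 = 0.25 × 0.16982 = 0.042455
  π_3·L_3 = 0.36 × 0.084278 = 0.0303401
Marginal: 0.0169559 + 0.042455 + 0.0303401 = 0.089751
P(Process 3 | x) = 0.0303401 / 0.089751 ≈ 0.3380

0.3380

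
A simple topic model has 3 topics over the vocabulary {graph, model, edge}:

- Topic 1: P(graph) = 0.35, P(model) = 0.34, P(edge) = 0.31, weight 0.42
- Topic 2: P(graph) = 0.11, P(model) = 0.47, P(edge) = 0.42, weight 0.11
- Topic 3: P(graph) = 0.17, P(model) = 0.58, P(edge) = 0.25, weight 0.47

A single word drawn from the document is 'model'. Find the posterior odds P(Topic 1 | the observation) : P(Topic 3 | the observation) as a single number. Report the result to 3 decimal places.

0.524

Posterior odds = (P(Z=i) f_i(x)) / (P(Z=j) f_j(x)); the normalising sum cancels.
Evaluate each component's likelihood at the observed value:
  p_1 = 0.34
  p_2 = 0.47
  p_3 = 0.58
Posterior odds = (P(Z=1)·p_1) / (P(Z=3)·p_3) = (0.42·0.34) / (0.47·0.58) = 0.1428 / 0.2726 ≈ 0.524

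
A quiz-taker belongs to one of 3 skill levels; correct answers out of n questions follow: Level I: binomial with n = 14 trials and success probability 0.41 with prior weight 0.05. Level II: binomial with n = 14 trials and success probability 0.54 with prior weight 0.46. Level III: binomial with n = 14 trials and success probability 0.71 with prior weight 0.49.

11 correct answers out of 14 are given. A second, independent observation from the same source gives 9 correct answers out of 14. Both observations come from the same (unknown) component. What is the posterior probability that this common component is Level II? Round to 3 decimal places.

0.136

By Bayes' theorem, P(k | x) = P(Z=k) f_k(x) / Σ_j P(Z=j) f_j(x).
Since both observations come from the same component, the likelihood for component k is f_k(x₁)·f_k(x₂).
  f_I = [C(14,11)·0.41^11·0.59^3 = 364·5.50329e-05·0.205379 = 0.00411415] × [0.0468575] = 0.000192779
  f_II = [C(14,11)·0.54^11·0.46^3 = 364·0.0011385·0.097336 = 0.0403372] × [0.160989] = 0.00649387
  f_III = [C(14,11)·0.71^11·0.29^3 = 364·0.0231122·0.024389 = 0.205181] × [0.188269] = 0.0386293
Weight by the priors:
  P(Z=I)·f_I = 0.05 × 0.000192779 = 9.63893e-06
  P(Z=II)·f_II = 0.46 × 0.00649387 = 0.00298718
  P(Z=III)·f_III = 0.49 × 0.0386293 = 0.0189283
Evidence: 9.63893e-06 + 0.00298718 + 0.0189283 = 0.0219252
P(Level II | x₁,x₂) ≈ 0.136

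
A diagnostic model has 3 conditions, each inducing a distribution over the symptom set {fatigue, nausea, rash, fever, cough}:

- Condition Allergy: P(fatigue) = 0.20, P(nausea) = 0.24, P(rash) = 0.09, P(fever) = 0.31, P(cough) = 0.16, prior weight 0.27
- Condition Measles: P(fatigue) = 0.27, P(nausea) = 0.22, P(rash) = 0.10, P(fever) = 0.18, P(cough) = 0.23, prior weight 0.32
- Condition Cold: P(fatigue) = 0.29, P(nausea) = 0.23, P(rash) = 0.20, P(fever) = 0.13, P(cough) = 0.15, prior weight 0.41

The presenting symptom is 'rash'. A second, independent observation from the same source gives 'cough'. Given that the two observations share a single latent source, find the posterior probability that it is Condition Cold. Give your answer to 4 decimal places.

0.5223

Posterior ∝ prior × likelihood, so P(k | x) ∝ π_k f_k(x); normalise over all components.
Since both observations come from the same component, the likelihood for component k is f_k(x₁)·f_k(x₂).
  L_Allergy = [0.09] × [0.16] = 0.0144
  L_Measles = [0.1] × [0.23] = 0.023
  L_Cold = [0.2] × [0.15] = 0.03
Multiply by the mixture weights:
  π_Allergy·L_Allergy = 0.27 × 0.0144 = 0.003888
  π_Measles·L_Measles = 0.32 × 0.023 = 0.00736
  π_Cold·L_Cold = 0.41 × 0.03 = 0.0123
Marginal: 0.003888 + 0.00736 + 0.0123 = 0.023548
Responsibility of Condition Cold: 0.0123 / 0.023548 ≈ 0.5223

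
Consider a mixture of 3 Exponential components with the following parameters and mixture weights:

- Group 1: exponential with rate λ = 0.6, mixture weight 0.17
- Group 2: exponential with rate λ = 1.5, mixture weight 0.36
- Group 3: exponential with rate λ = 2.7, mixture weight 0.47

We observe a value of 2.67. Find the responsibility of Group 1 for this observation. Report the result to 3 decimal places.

The responsibility of component k is π_k f_k(x) divided by Σ_j π_j f_j(x).
Exponential densities:
  p_1 = 0.6·e^(−0.6·2.67) = 0.6·e^(−1.6020) = 0.120896
  p_2 = 1.5·e^(−1.5·2.67) = 1.5·e^(−4.0050) = 0.0273364
  p_3 = 2.7·e^(−2.7·2.67) = 2.7·e^(−7.2090) = 0.00199772
Weight by the priors:
  π_1·p_1 = 0.17 × 0.120896 = 0.0205523
  π_2·p_2 = 0.36 × 0.0273364 = 0.00984112
  π_3·p_3 = 0.47 × 0.00199772 = 0.000938929
Marginal: 0.0205523 + 0.00984112 + 0.000938929 = 0.0313323
Responsibility of Group 1: 0.0205523 / 0.0313323 ≈ 0.656

0.656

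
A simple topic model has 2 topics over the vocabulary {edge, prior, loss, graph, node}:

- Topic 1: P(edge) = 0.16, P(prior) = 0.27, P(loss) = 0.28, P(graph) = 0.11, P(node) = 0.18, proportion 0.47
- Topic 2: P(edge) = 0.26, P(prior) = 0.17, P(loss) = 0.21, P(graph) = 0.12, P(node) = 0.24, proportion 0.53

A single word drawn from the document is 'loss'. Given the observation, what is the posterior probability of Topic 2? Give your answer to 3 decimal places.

Apply Bayes' rule: the posterior for each component is proportional to its prior times its likelihood at x.
Component likelihoods at x = 'loss':
  L_1 = P(loss | comp) = 0.28
  L_2 = P(loss | comp) = 0.21
Unnormalised posteriors:
  π_1·L_1 = 0.47 × 0.28 = 0.1316
  π_2·L_2 = 0.53 × 0.21 = 0.1113
Denominator: 0.1316 + 0.1113 = 0.2429
P(Topic 2 | x) = 0.1113 / 0.2429 ≈ 0.458

0.458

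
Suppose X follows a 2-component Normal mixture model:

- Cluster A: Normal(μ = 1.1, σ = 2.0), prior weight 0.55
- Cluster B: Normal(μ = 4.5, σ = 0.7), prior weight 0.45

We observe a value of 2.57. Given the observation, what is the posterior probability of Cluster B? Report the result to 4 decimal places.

0.0641

Posterior ∝ prior × likelihood, so P(k | x) ∝ π_k f_k(x); normalise over all components.
Normal densities:
  f_A = 0.152255
  f_B = 0.0127378
Multiply by the mixture weights:
  π_A·f_A = 0.55 × 0.152255 = 0.0837403
  π_B·f_B = 0.45 × 0.0127378 = 0.00573201
Marginal: 0.0837403 + 0.00573201 = 0.0894723
Responsibility of Cluster B: 0.00573201 / 0.0894723 ≈ 0.0641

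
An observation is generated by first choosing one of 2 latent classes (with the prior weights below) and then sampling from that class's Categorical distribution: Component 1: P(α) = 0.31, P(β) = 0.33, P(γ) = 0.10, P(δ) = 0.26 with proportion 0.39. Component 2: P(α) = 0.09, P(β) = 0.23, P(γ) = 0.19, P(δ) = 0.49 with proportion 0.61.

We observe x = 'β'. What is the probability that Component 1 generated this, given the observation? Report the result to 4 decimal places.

0.4784

P(component k | x) = π_k·f_k(x) / marginal(x), where marginal(x) = Σ_j π_j·f_j(x).
Evaluate each component's likelihood at the observed value:
  p_1 = P(β | comp) = 0.33
  p_2 = P(β | comp) = 0.23
Weight by the priors:
  π_1·p_1 = 0.39 × 0.33 = 0.1287
  π_2·p_2 = 0.61 × 0.23 = 0.1403
Marginal: 0.1287 + 0.1403 = 0.269
Responsibility of Component 1: 0.1287 / 0.269 ≈ 0.4784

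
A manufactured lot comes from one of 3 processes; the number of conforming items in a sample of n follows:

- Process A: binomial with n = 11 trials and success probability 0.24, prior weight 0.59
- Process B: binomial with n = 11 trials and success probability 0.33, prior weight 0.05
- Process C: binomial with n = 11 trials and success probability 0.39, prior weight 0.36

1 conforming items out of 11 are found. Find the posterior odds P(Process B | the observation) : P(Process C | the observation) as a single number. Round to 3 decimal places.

Only the two components matter; the odds are (w_i f_i(x)) / (w_j f_j(x)).
Component likelihoods at x = 1 conforming items out of 11:
  L_A = C(11,1)·0.24^1·0.76^10 = 11·0.24·0.0642889 = 0.169723
  L_B = C(11,1)·0.33^1·0.67^10 = 11·0.33·0.0182284 = 0.066169
  L_C = C(11,1)·0.39^1·0.61^10 = 11·0.39·0.00713343 = 0.0306024
0.00330845 / 0.0110169 ≈ 0.300

0.300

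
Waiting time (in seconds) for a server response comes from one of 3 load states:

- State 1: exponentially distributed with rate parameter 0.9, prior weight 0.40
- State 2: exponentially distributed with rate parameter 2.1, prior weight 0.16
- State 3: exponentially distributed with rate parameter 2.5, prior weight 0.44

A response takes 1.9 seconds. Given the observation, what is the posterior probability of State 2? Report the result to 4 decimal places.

By Bayes' theorem, P(k | x) = π_k f_k(x) / Σ_j π_j f_j(x).
Component likelihoods at x = 1.9 seconds:
  L_1 = 0.162779
  L_2 = 0.0388494
  L_3 = 0.0216292
Weight by the priors:
  π_1·L_1 = 0.40 × 0.162779 = 0.0651117
  π_2·L_2 = 0.16 × 0.0388494 = 0.0062159
  π_3·L_3 = 0.44 × 0.0216292 = 0.00951686
Marginal: 0.0651117 + 0.0062159 + 0.00951686 = 0.0808445
Responsibility of State 2: 0.0062159 / 0.0808445 ≈ 0.0769

0.0769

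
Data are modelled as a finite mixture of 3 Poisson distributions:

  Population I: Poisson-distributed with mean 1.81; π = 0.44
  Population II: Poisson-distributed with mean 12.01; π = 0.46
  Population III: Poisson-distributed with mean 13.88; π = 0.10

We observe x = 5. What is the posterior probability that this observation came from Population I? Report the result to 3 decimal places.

P(component k | x) = P(Z=k)·f_k(x) / marginal(x), where marginal(x) = Σ_j P(Z=j)·f_j(x).
Evaluate each component's likelihood at the observed value:
  f_I = e^(−1.81)·1.81^5/5! = 0.0264935
  f_II = e^(−12.01)·12.01^5/5! = 0.0126665
  f_III = e^(−13.88)·13.88^5/5! = 0.00402493
Weight by the priors:
  P(Z=I)·f_I = 0.44 × 0.0264935 = 0.0116571
  P(Z=II)·f_II = 0.46 × 0.0126665 = 0.0058266
  P(Z=III)·f_III = 0.10 × 0.00402493 = 0.000402493
Sum: 0.0116571 + 0.0058266 + 0.000402493 = 0.0178862
P(Population I | 5) = 0.0116571 / 0.0178862 ≈ 0.652

0.652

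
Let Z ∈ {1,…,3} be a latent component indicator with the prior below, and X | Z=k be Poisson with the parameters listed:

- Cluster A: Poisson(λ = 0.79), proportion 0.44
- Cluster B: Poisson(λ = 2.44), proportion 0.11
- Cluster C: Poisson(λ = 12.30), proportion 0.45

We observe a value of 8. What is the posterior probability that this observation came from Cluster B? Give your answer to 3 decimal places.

0.011

Apply Bayes' rule: the posterior for each component is proportional to its prior times its likelihood at x.
Poisson probabilities:
  f_A = e^(−0.79)·0.79^8/8! = 1.70767e-06
  f_B = e^(−2.44)·2.44^8/8! = 0.00271594
  f_C = e^(−12.30)·12.30^8/8! = 0.0591423
Weight by the priors:
  P(Z=A)·f_A = 0.44 × 1.70767e-06 = 7.51374e-07
  P(Z=B)·f_B = 0.11 × 0.00271594 = 0.000298753
  P(Z=C)·f_C = 0.45 × 0.0591423 = 0.026614
Marginal: 7.51374e-07 + 0.000298753 + 0.026614 = 0.0269135
P(Cluster B | data) ≈ 0.011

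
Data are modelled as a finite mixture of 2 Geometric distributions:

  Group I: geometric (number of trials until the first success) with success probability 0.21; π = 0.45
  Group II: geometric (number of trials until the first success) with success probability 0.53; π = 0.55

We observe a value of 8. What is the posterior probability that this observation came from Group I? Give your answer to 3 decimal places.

By Bayes' theorem, P(k | x) = π_k f_k(x) / Σ_j π_j f_j(x).
Evaluate each component's likelihood at the observed value:
  p_I = 0.0403282
  p_II = 0.0026851
Multiply by the mixture weights:
  π_I·p_I = 0.45 × 0.0403282 = 0.0181477
  π_II·p_II = 0.55 × 0.0026851 = 0.00147681
Evidence: 0.0181477 + 0.00147681 = 0.0196245
P(Group I | the observation) ≈ 0.925

0.925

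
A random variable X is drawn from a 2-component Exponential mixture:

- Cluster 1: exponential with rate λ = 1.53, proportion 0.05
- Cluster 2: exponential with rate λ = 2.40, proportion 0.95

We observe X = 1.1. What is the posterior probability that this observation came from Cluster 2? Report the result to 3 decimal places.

0.920

The responsibility of component k is π_k f_k(x) divided by Σ_j π_j f_j(x).
Component likelihoods at x = 1.1:
  f_1 = 0.284298
  f_2 = 0.171267
Multiply by the mixture weights:
  π_1·f_1 = 0.05 × 0.284298 = 0.0142149
  π_2·f_2 = 0.95 × 0.171267 = 0.162704
Denominator: 0.0142149 + 0.162704 = 0.176919
P(Cluster 2 | 1.1) ≈ 0.920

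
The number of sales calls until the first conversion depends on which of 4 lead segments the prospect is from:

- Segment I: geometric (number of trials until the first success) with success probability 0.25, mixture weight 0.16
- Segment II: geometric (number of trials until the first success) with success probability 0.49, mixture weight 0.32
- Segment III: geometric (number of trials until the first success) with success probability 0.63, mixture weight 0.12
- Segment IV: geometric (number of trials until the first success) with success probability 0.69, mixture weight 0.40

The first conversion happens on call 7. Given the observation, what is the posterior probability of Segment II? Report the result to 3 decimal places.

0.267

Apply Bayes' rule: the posterior for each component is proportional to its prior times its likelihood at x.
Geometric probabilities:
  L_I = 0.0444946
  L_II = 0.00862218
  L_III = 0.00161641
  L_IV = 0.000612378
Multiply by the mixture weights:
  π_I·L_I = 0.16 × 0.0444946 = 0.00711914
  π_II·L_II = 0.32 × 0.00862218 = 0.0027591
  π_III·L_III = 0.12 × 0.00161641 = 0.000193969
  π_IV·L_IV = 0.40 × 0.000612378 = 0.000244951
Marginal: 0.00711914 + 0.0027591 + 0.000193969 + 0.000244951 = 0.0103172
So the posterior for Segment II is 0.0027591 / 0.0103172 ≈ 0.267.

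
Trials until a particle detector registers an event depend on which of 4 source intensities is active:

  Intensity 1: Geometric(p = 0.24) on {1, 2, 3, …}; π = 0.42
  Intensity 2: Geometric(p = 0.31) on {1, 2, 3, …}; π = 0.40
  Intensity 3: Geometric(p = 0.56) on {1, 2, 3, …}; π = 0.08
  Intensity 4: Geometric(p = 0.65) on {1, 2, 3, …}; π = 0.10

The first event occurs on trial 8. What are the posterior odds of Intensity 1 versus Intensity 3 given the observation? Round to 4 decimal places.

Since P(k|x) ∝ P(Z=k) f_k(x), the posterior odds are P(Z=i) f_i(x) / (P(Z=j) f_j(x)).
Evaluate each component's likelihood at the observed value:
  f_1 = 0.24·(1−0.24)^7 = 0.24·0.146452 = 0.0351485
  f_2 = 0.31·(1−0.31)^7 = 0.31·0.0744635 = 0.0230837
  f_3 = 0.56·(1−0.56)^7 = 0.56·0.00319278 = 0.00178796
  f_4 = 0.65·(1−0.65)^7 = 0.65·0.000643393 = 0.000418205
Posterior odds = (P(Z=1)·f_1) / (P(Z=3)·f_3) = (0.42·0.0351485) / (0.08·0.00178796) = 0.0147624 / 0.000143036 ≈ 103.2069

103.2069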